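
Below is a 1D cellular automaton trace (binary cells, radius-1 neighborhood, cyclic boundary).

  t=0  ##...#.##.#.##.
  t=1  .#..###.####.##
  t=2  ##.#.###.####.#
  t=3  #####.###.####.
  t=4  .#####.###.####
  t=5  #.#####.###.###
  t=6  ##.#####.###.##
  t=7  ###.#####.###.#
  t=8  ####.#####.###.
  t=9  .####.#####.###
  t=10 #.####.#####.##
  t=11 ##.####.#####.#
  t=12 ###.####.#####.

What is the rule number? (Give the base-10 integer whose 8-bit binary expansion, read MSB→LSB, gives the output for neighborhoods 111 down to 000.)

  nb ###: next=#  (t=1,i=5, bit7=1)
  nb ##.: next=#  (t=0,i=1, bit6=1)
  nb #.#: next=#  (t=0,i=6, bit5=1)
  nb #..: next=.  (t=0,i=2, bit4=0)
  nb .##: next=.  (t=0,i=0, bit3=0)
  nb .#.: next=#  (t=0,i=5, bit2=1)
  nb ..#: next=#  (t=0,i=4, bit1=1)
  nb ...: next=.  (t=0,i=3, bit0=0)
  bits 11100110 = 230

230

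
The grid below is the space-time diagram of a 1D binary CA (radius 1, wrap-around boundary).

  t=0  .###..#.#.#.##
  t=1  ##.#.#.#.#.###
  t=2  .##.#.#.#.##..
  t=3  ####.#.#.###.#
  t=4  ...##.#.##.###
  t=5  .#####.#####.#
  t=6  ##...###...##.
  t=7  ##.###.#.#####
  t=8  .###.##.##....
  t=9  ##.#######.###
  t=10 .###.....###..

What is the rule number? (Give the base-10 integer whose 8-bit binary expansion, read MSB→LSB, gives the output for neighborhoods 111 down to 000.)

  ### -> .   bit 7 = 0  t=0,i=2
  ##. -> #   bit 6 = 1  t=0,i=3
  #.# -> #   bit 5 = 1  t=0,i=0
  #.. -> .   bit 4 = 0  t=0,i=4
  .## -> #   bit 3 = 1  t=0,i=1
  .#. -> .   bit 2 = 0  t=0,i=6
  ..# -> #   bit 1 = 1  t=0,i=5
  ... -> #   bit 0 = 1  t=2,i=13
  bits 01101011 = 107

107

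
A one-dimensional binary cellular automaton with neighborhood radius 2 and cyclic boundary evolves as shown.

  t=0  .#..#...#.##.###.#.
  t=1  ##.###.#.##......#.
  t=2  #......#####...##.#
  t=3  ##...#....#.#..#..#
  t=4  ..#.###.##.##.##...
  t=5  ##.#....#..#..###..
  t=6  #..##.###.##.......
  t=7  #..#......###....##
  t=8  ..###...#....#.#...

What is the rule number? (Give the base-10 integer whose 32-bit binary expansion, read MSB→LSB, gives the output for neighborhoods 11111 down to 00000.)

  [31] ##### => .  t=2,i=9
  [30] ####. => #  t=2,i=10
  [29] ###.# => .  t=0,i=15
  [28] ###.. => .  t=2,i=11
  [27] ##.## => .  t=0,i=12
  [26] ##.#. => .  t=0,i=16
  [25] ##..# => .  t=5,i=17
  [24] ##... => #  t=1,i=11
  [23] #.### => .  t=0,i=13
  [22] #.##. => #  t=0,i=10
  [21] #.#.# => #  t=1,i=7
  [20] #.#.. => #  t=0,i=17
  [19] #..## => .  t=3,i=17
  [18] #..#. => #  t=0,i=0
  [17] #...# => .  t=0,i=6
  [16] #.... => .  t=1,i=12
  [15] .#### => .  t=2,i=8
  [14] .###. => .  t=0,i=14
  [13] .##.# => .  t=0,i=11
  [12] .##.. => #  t=1,i=10
  [11] .#.## => #  t=0,i=9
  [10] .#.#. => #  t=3,i=11
  [9] .#..# => .  t=0,i=2
  [8] .#... => #  t=0,i=5
  [7] ..### => .  t=2,i=7
  [6] ..##. => #  t=2,i=15
  [5] ..#.# => .  t=0,i=8
  [4] ..#.. => #  t=0,i=1
  [3] ...## => .  t=2,i=6
  [2] ...#. => #  t=0,i=7
  [1] ....# => #  t=1,i=15
  [0] ..... => .  t=1,i=13
  bits 01000001011101000001110101010110 = 1098128726

1098128726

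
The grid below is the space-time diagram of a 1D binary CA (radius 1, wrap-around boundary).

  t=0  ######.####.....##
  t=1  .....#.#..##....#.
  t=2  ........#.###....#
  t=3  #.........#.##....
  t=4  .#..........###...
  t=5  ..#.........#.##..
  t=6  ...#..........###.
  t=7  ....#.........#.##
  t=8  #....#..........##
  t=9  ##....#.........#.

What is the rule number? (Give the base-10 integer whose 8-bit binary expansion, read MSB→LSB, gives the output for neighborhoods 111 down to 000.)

  ### -> .   bit 7 = 0  t=0,i=0
  ##. -> #   bit 6 = 1  t=0,i=5
  #.# -> .   bit 5 = 0  t=0,i=6
  #.. -> #   bit 4 = 1  t=0,i=11
  .## -> #   bit 3 = 1  t=0,i=7
  .#. -> .   bit 2 = 0  t=1,i=5
  ..# -> .   bit 1 = 0  t=0,i=15
  ... -> .   bit 0 = 0  t=0,i=12
  bits 01011000 = 88

88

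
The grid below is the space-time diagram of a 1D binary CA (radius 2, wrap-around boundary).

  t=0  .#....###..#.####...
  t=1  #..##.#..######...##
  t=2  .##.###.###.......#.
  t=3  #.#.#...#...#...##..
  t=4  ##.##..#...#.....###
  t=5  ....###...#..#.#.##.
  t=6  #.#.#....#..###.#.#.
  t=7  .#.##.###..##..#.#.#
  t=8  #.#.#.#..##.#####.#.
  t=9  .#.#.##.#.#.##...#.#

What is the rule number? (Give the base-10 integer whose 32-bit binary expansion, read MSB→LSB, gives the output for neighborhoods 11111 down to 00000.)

111000742

  ##### -> .   bit 31 = 0  t=1,i=11
  ####. -> .   bit 30 = 0  t=0,i=15
  ###.# -> .   bit 29 = 0  t=2,i=6
  ###.. -> .   bit 28 = 0  t=0,i=8
  ##.## -> .   bit 27 = 0  t=2,i=3
  ##.#. -> #   bit 26 = 1  t=1,i=5
  ##..# -> #   bit 25 = 1  t=0,i=9
  ##... -> .   bit 24 = 0  t=0,i=17
  #.### -> #   bit 23 = 1  t=0,i=13
  #.##. -> .   bit 22 = 0  t=4,i=3
  #.#.# -> .   bit 21 = 0  t=3,i=2
  #.#.. -> #   bit 20 = 1  t=1,i=6
  #..## -> #   bit 19 = 1  t=1,i=2
  #..#. -> #   bit 18 = 1  t=0,i=10
  #...# -> .   bit 17 = 0  t=1,i=16
  #.... -> #   bit 16 = 1  t=0,i=3
  .#### -> #   bit 15 = 1  t=0,i=14
  .###. -> .   bit 14 = 0  t=0,i=7
  .##.# -> #   bit 13 = 1  t=1,i=4
  .##.. -> #   bit 12 = 1  t=3,i=17
  .#.## -> #   bit 11 = 1  t=0,i=12
  .#.#. -> #   bit 10 = 1  t=3,i=1
  .#..# -> .   bit 9 = 0  t=1,i=7
  .#... -> .   bit 8 = 0  t=0,i=2
  ..### -> #   bit 7 = 1  t=0,i=6
  ..##. -> .   bit 6 = 0  t=1,i=3
  ..#.# -> #   bit 5 = 1  t=0,i=11
  ..#.. -> .   bit 4 = 0  t=0,i=1
  ...## -> .   bit 3 = 0  t=0,i=5
  ...#. -> #   bit 2 = 1  t=0,i=0
  ....# -> #   bit 1 = 1  t=0,i=4
  ..... -> .   bit 0 = 0  t=2,i=13
  bits 00000110100111011011110010100110 = 111000742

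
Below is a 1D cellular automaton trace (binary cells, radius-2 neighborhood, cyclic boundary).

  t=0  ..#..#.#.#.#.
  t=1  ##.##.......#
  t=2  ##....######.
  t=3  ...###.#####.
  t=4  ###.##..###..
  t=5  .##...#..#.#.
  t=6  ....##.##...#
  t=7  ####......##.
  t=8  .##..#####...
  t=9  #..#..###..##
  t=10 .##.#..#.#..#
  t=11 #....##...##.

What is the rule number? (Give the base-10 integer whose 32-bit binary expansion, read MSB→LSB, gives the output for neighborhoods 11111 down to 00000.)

  #####|#  b31=1 t=2,i=8
  ####.|#  b30=1 t=2,i=10
  ###.#|#  b29=1 t=1,i=1
  ###..|.  b28=0 t=3,i=11
  ##.##|.  b27=0 t=1,i=2
  ##.#.|.  b26=0 t=10,i=3
  ##..#|#  b25=1 t=4,i=6
  ##...|.  b24=0 t=1,i=5
  #.###|.  b23=0 t=3,i=7
  #.##.|.  b22=0 t=1,i=3
  #.#.#|.  b21=0 t=0,i=7
  #.#..|.  b20=0 t=0,i=11
  #..##|.  b19=0 t=4,i=7
  #..#.|#  b18=1 t=0,i=4
  #...#|#  b17=1 t=0,i=0
  #....|#  b16=1 t=1,i=6
  .####|#  b15=1 t=2,i=7
  .###.|#  b14=1 t=1,i=0
  .##.#|.  b13=0 t=6,i=5
  .##..|.  b12=0 t=1,i=4
  .#.##|#  b11=1 t=10,i=0
  .#.#.|.  b10=0 t=0,i=6
  .#..#|#  b9=1 t=0,i=3
  .#...|#  b8=1 t=0,i=12
  ..###|.  b7=0 t=1,i=12
  ..##.|.  b6=0 t=5,i=1
  ..#.#|.  b5=0 t=0,i=5
  ..#..|.  b4=0 t=0,i=2
  ...##|#  b3=1 t=1,i=11
  ...#.|#  b2=1 t=0,i=1
  ....#|#  b1=1 t=1,i=10
  .....|#  b0=1 t=1,i=7
  bits 11100010000001111100101100001111 = 3792161551

3792161551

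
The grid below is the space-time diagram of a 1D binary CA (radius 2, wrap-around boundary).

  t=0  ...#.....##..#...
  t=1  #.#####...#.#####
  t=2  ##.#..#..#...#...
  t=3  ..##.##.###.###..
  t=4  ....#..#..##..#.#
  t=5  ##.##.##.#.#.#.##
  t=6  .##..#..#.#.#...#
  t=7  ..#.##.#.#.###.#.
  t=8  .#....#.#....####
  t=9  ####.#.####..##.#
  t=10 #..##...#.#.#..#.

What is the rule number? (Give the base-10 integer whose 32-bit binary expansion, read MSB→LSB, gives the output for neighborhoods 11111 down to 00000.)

1008571797

  #####|.  b31=0 t=1,i=4
  ####.|.  b30=0 t=1,i=5
  ###.#|#  b29=1 t=1,i=0
  ###..|#  b28=1 t=1,i=6
  ##.##|#  b27=1 t=1,i=1
  ##.#.|#  b26=1 t=2,i=2
  ##..#|.  b25=0 t=0,i=11
  ##...|.  b24=0 t=1,i=7
  #.###|.  b23=0 t=1,i=2
  #.##.|.  b22=0 t=3,i=5
  #.#.#|.  b21=0 t=5,i=9
  #.#..|#  b20=1 t=2,i=3
  #..##|#  b19=1 t=4,i=9
  #..#.|#  b18=1 t=0,i=12
  #...#|.  b17=0 t=1,i=8
  #....|#  b16=1 t=0,i=5
  .####|#  b15=1 t=1,i=3
  .###.|.  b14=0 t=3,i=9
  .##.#|.  b13=0 t=2,i=1
  .##..|#  b12=1 t=0,i=10
  .#.##|.  b11=0 t=1,i=11
  .#.#.|#  b10=1 t=4,i=15
  .#..#|.  b9=0 t=2,i=4
  .#...|#  b8=1 t=0,i=4
  ..###|#  b7=1 t=8,i=13
  ..##.|.  b6=0 t=0,i=9
  ..#.#|.  b5=0 t=1,i=10
  ..#..|#  b4=1 t=0,i=3
  ...##|.  b3=0 t=0,i=8
  ...#.|#  b2=1 t=0,i=2
  ....#|.  b1=0 t=0,i=1
  .....|#  b0=1 t=0,i=0
  bits 00111100000111011001010110010101 = 1008571797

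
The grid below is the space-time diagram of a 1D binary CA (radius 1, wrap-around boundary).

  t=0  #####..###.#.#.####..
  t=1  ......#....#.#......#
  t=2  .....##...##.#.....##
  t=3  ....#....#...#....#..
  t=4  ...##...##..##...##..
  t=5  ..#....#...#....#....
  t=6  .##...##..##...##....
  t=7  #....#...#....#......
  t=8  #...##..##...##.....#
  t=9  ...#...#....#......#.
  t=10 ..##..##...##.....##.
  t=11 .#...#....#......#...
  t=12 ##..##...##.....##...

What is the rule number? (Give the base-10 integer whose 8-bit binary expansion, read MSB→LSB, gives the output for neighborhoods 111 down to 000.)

  ### -> .   bit 7 = 0  t=0,i=1
  ##. -> .   bit 6 = 0  t=0,i=4
  #.# -> .   bit 5 = 0  t=0,i=10
  #.. -> .   bit 4 = 0  t=0,i=5
  .## -> .   bit 3 = 0  t=0,i=0
  .#. -> #   bit 2 = 1  t=0,i=11
  ..# -> #   bit 1 = 1  t=0,i=6
  ... -> .   bit 0 = 0  t=1,i=1
  bits 00000110 = 6

6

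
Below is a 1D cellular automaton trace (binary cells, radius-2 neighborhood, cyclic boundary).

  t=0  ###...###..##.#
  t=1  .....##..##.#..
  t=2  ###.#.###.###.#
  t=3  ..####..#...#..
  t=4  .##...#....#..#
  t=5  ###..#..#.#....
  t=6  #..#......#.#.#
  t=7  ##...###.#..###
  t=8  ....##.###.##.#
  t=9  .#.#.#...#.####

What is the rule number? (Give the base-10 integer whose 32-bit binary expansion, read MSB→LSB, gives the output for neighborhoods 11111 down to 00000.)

2792962189

  [31] ##### => #  t=7,i=14
  [30] ####. => .  t=0,i=1
  [29] ###.# => #  t=2,i=2
  [28] ###.. => .  t=0,i=2
  [27] ##.## => .  t=0,i=13
  [26] ##.#. => #  t=1,i=11
  [25] ##..# => #  t=0,i=9
  [24] ##... => .  t=0,i=3
  [23] #.### => .  t=0,i=14
  [22] #.##. => #  t=4,i=1
  [21] #.#.# => #  t=2,i=4
  [20] #.#.. => #  t=1,i=12
  [19] #..## => #  t=0,i=10
  [18] #..#. => .  t=3,i=7
  [17] #...# => .  t=0,i=4
  [16] #.... => #  t=1,i=14
  [15] .#### => .  t=0,i=0
  [14] .###. => .  t=0,i=7
  [13] .##.# => #  t=0,i=12
  [12] .##.. => #  t=1,i=6
  [11] .#.## => #  t=2,i=5
  [10] .#.#. => .  t=5,i=9
  [9] .#..# => .  t=4,i=12
  [8] .#... => .  t=1,i=13
  [7] ..### => #  t=0,i=6
  [6] ..##. => .  t=0,i=11
  [5] ..#.# => .  t=4,i=14
  [4] ..#.. => .  t=3,i=8
  [3] ...## => #  t=0,i=5
  [2] ...#. => #  t=3,i=11
  [1] ....# => .  t=1,i=3
  [0] ..... => #  t=1,i=0
  bits 10100110011110010011100010001101 = 2792962189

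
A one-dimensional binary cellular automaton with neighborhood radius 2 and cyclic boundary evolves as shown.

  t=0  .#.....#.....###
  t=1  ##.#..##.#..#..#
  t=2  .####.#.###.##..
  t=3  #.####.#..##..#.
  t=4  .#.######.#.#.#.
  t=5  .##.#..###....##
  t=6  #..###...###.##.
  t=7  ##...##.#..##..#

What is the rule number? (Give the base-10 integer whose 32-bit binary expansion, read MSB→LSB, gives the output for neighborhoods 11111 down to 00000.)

2131855996

  nb #####: next=.  (t=4,i=5, bit31=0)
  nb ####.: next=#  (t=2,i=3, bit30=1)
  nb ###.#: next=#  (t=0,i=15, bit29=1)
  nb ###..: next=#  (t=5,i=9, bit28=1)
  nb ##.##: next=#  (t=2,i=11, bit27=1)
  nb ##.#.: next=#  (t=0,i=0, bit26=1)
  nb ##..#: next=#  (t=3,i=12, bit25=1)
  nb ##...: next=#  (t=2,i=14, bit24=1)
  nb #.###: next=.  (t=2,i=8, bit23=0)
  nb #.##.: next=.  (t=2,i=12, bit22=0)
  nb #.#.#: next=.  (t=2,i=6, bit21=0)
  nb #.#..: next=#  (t=0,i=1, bit20=1)
  nb #..##: next=.  (t=1,i=5, bit19=0)
  nb #..#.: next=.  (t=1,i=11, bit18=0)
  nb #...#: next=.  (t=2,i=15, bit17=0)
  nb #....: next=#  (t=0,i=3, bit16=1)
  nb .####: next=#  (t=2,i=2, bit15=1)
  nb .###.: next=.  (t=0,i=14, bit14=0)
  nb .##.#: next=.  (t=1,i=7, bit13=0)
  nb .##..: next=.  (t=2,i=13, bit12=0)
  nb .#.##: next=#  (t=2,i=7, bit11=1)
  nb .#.#.: next=.  (t=3,i=15, bit10=0)
  nb .#..#: next=#  (t=1,i=4, bit9=1)
  nb .#...: next=.  (t=0,i=2, bit8=0)
  nb ..###: next=.  (t=0,i=13, bit7=0)
  nb ..##.: next=#  (t=1,i=6, bit6=1)
  nb ..#.#: next=#  (t=3,i=14, bit5=1)
  nb ..#..: next=#  (t=0,i=7, bit4=1)
  nb ...##: next=#  (t=0,i=12, bit3=1)
  nb ...#.: next=#  (t=0,i=6, bit2=1)
  nb ....#: next=.  (t=0,i=5, bit1=0)
  nb .....: next=.  (t=0,i=4, bit0=0)
  bits 01111111000100011000101001111100 = 2131855996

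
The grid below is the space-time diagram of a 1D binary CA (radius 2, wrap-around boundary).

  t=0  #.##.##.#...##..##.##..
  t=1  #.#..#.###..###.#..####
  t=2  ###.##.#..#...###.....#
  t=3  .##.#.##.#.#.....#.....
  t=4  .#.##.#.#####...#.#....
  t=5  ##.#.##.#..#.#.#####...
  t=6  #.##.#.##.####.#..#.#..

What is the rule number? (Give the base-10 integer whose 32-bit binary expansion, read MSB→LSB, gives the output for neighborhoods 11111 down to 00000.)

  #####|.  b31=0 t=1,i=21
  ####.|#  b30=1 t=1,i=22
  ###.#|#  b29=1 t=1,i=0
  ###..|.  b28=0 t=1,i=9
  ##.##|.  b27=0 t=0,i=4
  ##.#.|#  b26=1 t=0,i=7
  ##..#|#  b25=1 t=0,i=14
  ##...|#  b24=1 t=2,i=17
  #.###|#  b23=1 t=1,i=7
  #.##.|#  b22=1 t=0,i=2
  #.#.#|#  b21=1 t=3,i=4
  #.#..|#  b20=1 t=0,i=8
  #..##|.  b19=0 t=0,i=15
  #..#.|#  b18=1 t=0,i=22
  #...#|.  b17=0 t=0,i=10
  #....|.  b16=0 t=2,i=18
  .####|.  b15=0 t=1,i=20
  .###.|.  b14=0 t=1,i=8
  .##.#|.  b13=0 t=0,i=3
  .##..|#  b12=1 t=0,i=13
  .#.##|.  b11=0 t=0,i=1
  .#.#.|#  b10=1 t=3,i=10
  .#..#|.  b9=0 t=1,i=3
  .#...|#  b8=1 t=0,i=9
  ..###|.  b7=0 t=1,i=12
  ..##.|#  b6=1 t=0,i=12
  ..#.#|#  b5=1 t=0,i=0
  ..#..|.  b4=0 t=2,i=10
  ...##|.  b3=0 t=0,i=11
  ...#.|#  b2=1 t=3,i=16
  ....#|.  b1=0 t=2,i=20
  .....|.  b0=0 t=2,i=19
  bits 01100111111101000001010101100100 = 1744049508

1744049508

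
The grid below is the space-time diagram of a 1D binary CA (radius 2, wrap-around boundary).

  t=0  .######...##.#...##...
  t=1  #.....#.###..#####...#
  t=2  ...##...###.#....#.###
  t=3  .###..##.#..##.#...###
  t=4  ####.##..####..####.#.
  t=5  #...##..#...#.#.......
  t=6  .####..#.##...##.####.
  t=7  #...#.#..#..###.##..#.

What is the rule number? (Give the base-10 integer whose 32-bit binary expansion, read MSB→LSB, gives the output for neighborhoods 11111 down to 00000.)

  #####|.  b31=0 t=0,i=3
  ####.|.  b30=0 t=0,i=5
  ###.#|.  b29=0 t=2,i=10
  ###..|#  b28=1 t=0,i=6
  ##.##|#  b27=1 t=3,i=0
  ##.#.|.  b26=0 t=0,i=12
  ##..#|.  b25=0 t=1,i=11
  ##...|.  b24=0 t=0,i=7
  #.###|#  b23=1 t=1,i=8
  #.##.|#  b22=1 t=4,i=5
  #.#.#|.  b21=0 t=4,i=20
  #.#..|#  b20=1 t=0,i=13
  #..##|#  b19=1 t=1,i=12
  #..#.|#  b18=1 t=5,i=7
  #...#|#  b17=1 t=0,i=8
  #....|.  b16=0 t=0,i=20
  .####|.  b15=0 t=0,i=2
  .###.|#  b14=1 t=1,i=9
  .##.#|.  b13=0 t=0,i=11
  .##..|.  b12=0 t=0,i=18
  .#.##|.  b11=0 t=1,i=7
  .#.#.|.  b10=0 t=5,i=13
  .#..#|#  b9=1 t=3,i=10
  .#...|#  b8=1 t=0,i=14
  ..###|.  b7=0 t=0,i=1
  ..##.|#  b6=1 t=0,i=10
  ..#.#|.  b5=0 t=1,i=6
  ..#..|.  b4=0 t=5,i=0
  ...##|#  b3=1 t=0,i=0
  ...#.|.  b2=0 t=1,i=5
  ....#|#  b1=1 t=0,i=21
  .....|#  b0=1 t=1,i=3
  bits 00011000110111100100001101001011 = 417219403

417219403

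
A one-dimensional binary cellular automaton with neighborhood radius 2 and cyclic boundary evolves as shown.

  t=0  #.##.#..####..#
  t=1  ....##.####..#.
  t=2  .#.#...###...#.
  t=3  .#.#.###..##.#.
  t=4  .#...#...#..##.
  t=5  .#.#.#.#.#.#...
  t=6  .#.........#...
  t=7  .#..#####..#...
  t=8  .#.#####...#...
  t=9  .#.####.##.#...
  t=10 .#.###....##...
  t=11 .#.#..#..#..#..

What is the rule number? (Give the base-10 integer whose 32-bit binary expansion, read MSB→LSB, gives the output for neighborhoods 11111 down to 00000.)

  [31] ##### => #  t=7,i=6
  [30] ####. => #  t=0,i=10
  [29] ###.# => .  t=9,i=6
  [28] ###.. => .  t=0,i=11
  [27] ##.## => .  t=0,i=1
  [26] ##.#. => #  t=0,i=4
  [25] ##..# => .  t=0,i=12
  [24] ##... => #  t=2,i=10
  [23] #.### => #  t=1,i=7
  [22] #.##. => .  t=0,i=2
  [21] #.#.# => .  t=3,i=3
  [20] #.#.. => #  t=0,i=5
  [19] #..## => #  t=0,i=7
  [18] #..#. => .  t=1,i=12
  [17] #...# => #  t=2,i=5
  [16] #.... => .  t=1,i=0
  [15] .#### => #  t=0,i=9
  [14] .###. => .  t=2,i=8
  [13] .##.# => .  t=0,i=0
  [12] .##.. => .  t=4,i=13
  [11] .#.## => .  t=3,i=4
  [10] .#.#. => .  t=2,i=2
  [9] .#..# => .  t=0,i=6
  [8] .#... => .  t=1,i=14
  [7] ..### => #  t=0,i=8
  [6] ..##. => .  t=0,i=14
  [5] ..#.# => #  t=2,i=1
  [4] ..#.. => #  t=1,i=13
  [3] ...## => #  t=1,i=3
  [2] ...#. => .  t=2,i=12
  [1] ....# => .  t=1,i=2
  [0] ..... => #  t=1,i=1
  bits 11000101100110101000000010111001 = 3315237049

3315237049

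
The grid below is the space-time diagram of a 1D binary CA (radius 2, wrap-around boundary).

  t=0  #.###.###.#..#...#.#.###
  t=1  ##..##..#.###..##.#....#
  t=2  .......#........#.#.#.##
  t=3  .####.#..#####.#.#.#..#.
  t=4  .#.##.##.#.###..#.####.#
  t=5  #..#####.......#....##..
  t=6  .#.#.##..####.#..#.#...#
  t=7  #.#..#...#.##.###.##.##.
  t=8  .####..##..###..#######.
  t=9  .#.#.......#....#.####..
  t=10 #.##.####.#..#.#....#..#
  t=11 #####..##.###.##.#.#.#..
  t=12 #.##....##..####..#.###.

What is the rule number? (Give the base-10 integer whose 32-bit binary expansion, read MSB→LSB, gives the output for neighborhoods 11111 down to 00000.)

  [31] ##### => #  t=3,i=11
  [30] ####. => #  t=0,i=23
  [29] ###.# => #  t=0,i=0
  [28] ###.. => .  t=1,i=1
  [27] ##.## => #  t=0,i=1
  [26] ##.#. => .  t=0,i=9
  [25] ##..# => .  t=1,i=2
  [24] ##... => .  t=2,i=0
  [23] #.### => .  t=0,i=2
  [22] #.##. => #  t=2,i=22
  [21] #.#.# => .  t=0,i=19
  [20] #.#.. => #  t=0,i=10
  [19] #..## => .  t=1,i=3
  [18] #..#. => #  t=0,i=12
  [17] #...# => #  t=0,i=15
  [16] #.... => #  t=1,i=20
  [15] .#### => .  t=0,i=22
  [14] .###. => .  t=0,i=3
  [13] .##.# => #  t=1,i=16
  [12] .##.. => .  t=1,i=5
  [11] .#.## => .  t=0,i=20
  [10] .#.#. => #  t=0,i=18
  [9] .#..# => #  t=0,i=11
  [8] .#... => .  t=0,i=14
  [7] ..### => #  t=1,i=23
  [6] ..##. => .  t=1,i=4
  [5] ..#.# => .  t=0,i=17
  [4] ..#.. => .  t=0,i=13
  [3] ...## => #  t=1,i=22
  [2] ...#. => #  t=0,i=16
  [1] ....# => .  t=1,i=21
  [0] ..... => #  t=2,i=2
  bits 11101000010101110010011010001101 = 3898025613

3898025613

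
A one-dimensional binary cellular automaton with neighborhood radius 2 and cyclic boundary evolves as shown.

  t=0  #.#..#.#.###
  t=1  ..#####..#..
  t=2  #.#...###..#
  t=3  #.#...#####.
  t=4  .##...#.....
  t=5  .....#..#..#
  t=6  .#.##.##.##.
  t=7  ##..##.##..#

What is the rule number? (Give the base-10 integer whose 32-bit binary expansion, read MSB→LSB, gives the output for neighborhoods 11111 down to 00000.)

  #####|.  b31=0 t=1,i=4
  ####.|.  b30=0 t=0,i=11
  ###.#|.  b29=0 t=0,i=0
  ###..|#  b28=1 t=1,i=6
  ##.##|#  b27=1 t=6,i=5
  ##.#.|.  b26=0 t=0,i=1
  ##..#|#  b25=1 t=1,i=7
  ##...|.  b24=0 t=4,i=3
  #.###|#  b23=1 t=0,i=9
  #.##.|.  b22=0 t=6,i=3
  #.#.#|.  b21=0 t=0,i=7
  #.#..|#  b20=1 t=0,i=2
  #..##|#  b19=1 t=2,i=10
  #..#.|#  b18=1 t=0,i=4
  #...#|.  b17=0 t=2,i=4
  #....|#  b16=1 t=1,i=11
  .####|.  b15=0 t=0,i=10
  .###.|#  b14=1 t=2,i=7
  .##.#|#  b13=1 t=2,i=0
  .##..|.  b12=0 t=4,i=2
  .#.##|.  b11=0 t=0,i=8
  .#.#.|#  b10=1 t=0,i=6
  .#..#|#  b9=1 t=0,i=3
  .#...|.  b8=0 t=1,i=10
  ..###|#  b7=1 t=1,i=2
  ..##.|.  b6=0 t=2,i=11
  ..#.#|#  b5=1 t=0,i=5
  ..#..|.  b4=0 t=1,i=9
  ...##|.  b3=0 t=1,i=1
  ...#.|#  b2=1 t=4,i=5
  ....#|#  b1=1 t=1,i=0
  .....|.  b0=0 t=4,i=9
  bits 00011010100111010110011010100110 = 446523046

446523046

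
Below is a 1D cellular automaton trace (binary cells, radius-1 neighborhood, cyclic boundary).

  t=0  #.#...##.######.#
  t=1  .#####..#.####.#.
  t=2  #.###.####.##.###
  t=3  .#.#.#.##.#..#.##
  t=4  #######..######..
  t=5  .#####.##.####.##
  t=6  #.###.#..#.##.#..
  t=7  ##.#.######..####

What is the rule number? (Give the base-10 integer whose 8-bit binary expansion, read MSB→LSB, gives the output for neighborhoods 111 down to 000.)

  ###|#  b7=1 t=0,i=10
  ##.|.  b6=0 t=0,i=0
  #.#|#  b5=1 t=0,i=1
  #..|#  b4=1 t=0,i=3
  .##|.  b3=0 t=0,i=6
  .#.|#  b2=1 t=0,i=2
  ..#|#  b1=1 t=0,i=5
  ...|#  b0=1 t=0,i=4
  bits 10110111 = 183

183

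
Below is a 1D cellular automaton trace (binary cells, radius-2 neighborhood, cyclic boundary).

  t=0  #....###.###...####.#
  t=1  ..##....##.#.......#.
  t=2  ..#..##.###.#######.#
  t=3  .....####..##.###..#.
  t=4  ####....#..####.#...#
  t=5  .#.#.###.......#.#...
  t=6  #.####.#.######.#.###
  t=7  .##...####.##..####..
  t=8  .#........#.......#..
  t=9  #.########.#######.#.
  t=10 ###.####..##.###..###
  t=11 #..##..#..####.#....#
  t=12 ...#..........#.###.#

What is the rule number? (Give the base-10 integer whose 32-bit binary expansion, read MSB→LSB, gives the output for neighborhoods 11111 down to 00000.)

  ##### -> #   bit 31 = 1  t=2,i=14
  ####. -> .   bit 30 = 0  t=0,i=17
  ###.# -> .   bit 29 = 0  t=0,i=7
  ###.. -> #   bit 28 = 1  t=0,i=11
  ##.## -> #   bit 27 = 1  t=0,i=8
  ##.#. -> #   bit 26 = 1  t=1,i=10
  ##..# -> .   bit 25 = 0  t=3,i=9
  ##... -> .   bit 24 = 0  t=0,i=1
  #.### -> #   bit 23 = 1  t=0,i=9
  #.##. -> .   bit 22 = 0  t=0,i=20
  #.#.# -> #   bit 21 = 1  t=5,i=3
  #.#.. -> .   bit 20 = 0  t=1,i=11
  #..## -> .   bit 19 = 0  t=2,i=4
  #..#. -> .   bit 18 = 0  t=2,i=1
  #...# -> .   bit 17 = 0  t=0,i=13
  #.... -> #   bit 16 = 1  t=0,i=2
  .#### -> .   bit 15 = 0  t=0,i=16
  .###. -> .   bit 14 = 0  t=0,i=6
  .##.# -> #   bit 13 = 1  t=1,i=9
  .##.. -> .   bit 12 = 0  t=0,i=0
  .#.## -> #   bit 11 = 1  t=5,i=4
  .#.#. -> #   bit 10 = 1  t=5,i=2
  .#..# -> .   bit 9 = 0  t=2,i=0
  .#... -> #   bit 8 = 1  t=1,i=12
  ..### -> .   bit 7 = 0  t=0,i=5
  ..##. -> #   bit 6 = 1  t=1,i=2
  ..#.# -> .   bit 5 = 0  t=5,i=1
  ..#.. -> .   bit 4 = 0  t=1,i=19
  ...## -> .   bit 3 = 0  t=0,i=4
  ...#. -> #   bit 2 = 1  t=1,i=18
  ....# -> #   bit 1 = 1  t=0,i=3
  ..... -> #   bit 0 = 1  t=1,i=14
  bits 10011100101000010010110101000111 = 2627808583

2627808583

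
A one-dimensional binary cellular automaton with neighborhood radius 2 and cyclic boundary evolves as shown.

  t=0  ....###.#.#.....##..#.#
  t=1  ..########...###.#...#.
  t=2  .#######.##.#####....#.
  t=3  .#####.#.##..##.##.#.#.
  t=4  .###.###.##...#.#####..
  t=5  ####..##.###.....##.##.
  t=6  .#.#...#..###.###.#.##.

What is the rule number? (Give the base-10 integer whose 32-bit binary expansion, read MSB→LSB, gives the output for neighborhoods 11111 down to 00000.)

  #####|#  b31=1 t=1,i=4
  ####.|.  b30=0 t=1,i=8
  ###.#|#  b29=1 t=0,i=6
  ###..|#  b28=1 t=1,i=9
  ##.##|.  b27=0 t=2,i=8
  ##.#.|#  b26=1 t=0,i=7
  ##..#|.  b25=0 t=0,i=18
  ##...|#  b24=1 t=1,i=10
  #.###|.  b23=0 t=2,i=12
  #.##.|#  b22=1 t=2,i=9
  #.#.#|#  b21=1 t=0,i=8
  #.#..|.  b20=0 t=0,i=10
  #..##|.  b19=0 t=2,i=0
  #..#.|.  b18=0 t=0,i=19
  #...#|.  b17=0 t=1,i=0
  #....|.  b16=0 t=0,i=1
  .####|#  b15=1 t=1,i=3
  .###.|#  b14=1 t=0,i=5
  .##.#|#  b13=1 t=2,i=10
  .##..|#  b12=1 t=0,i=17
  .#.##|.  b11=0 t=3,i=8
  .#.#.|#  b10=1 t=0,i=9
  .#..#|.  b9=0 t=2,i=22
  .#...|.  b8=0 t=0,i=0
  ..###|#  b7=1 t=0,i=4
  ..##.|.  b6=0 t=0,i=16
  ..#.#|.  b5=0 t=0,i=20
  ..#..|#  b4=1 t=1,i=21
  ...##|#  b3=1 t=0,i=3
  ...#.|.  b2=0 t=1,i=20
  ....#|#  b1=1 t=0,i=2
  .....|#  b0=1 t=0,i=13
  bits 10110101011000001111010010011011 = 3043030171

3043030171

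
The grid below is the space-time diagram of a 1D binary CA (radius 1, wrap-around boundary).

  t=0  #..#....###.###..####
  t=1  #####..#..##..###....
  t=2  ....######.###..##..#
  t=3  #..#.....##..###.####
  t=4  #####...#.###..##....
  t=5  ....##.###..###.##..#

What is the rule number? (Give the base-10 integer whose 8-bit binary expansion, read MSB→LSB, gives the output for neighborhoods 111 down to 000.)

118

  ### -> .   bit 7 = 0  t=0,i=9
  ##. -> #   bit 6 = 1  t=0,i=0
  #.# -> #   bit 5 = 1  t=0,i=11
  #.. -> #   bit 4 = 1  t=0,i=1
  .## -> .   bit 3 = 0  t=0,i=8
  .#. -> #   bit 2 = 1  t=0,i=3
  ..# -> #   bit 1 = 1  t=0,i=2
  ... -> .   bit 0 = 0  t=0,i=5
  bits 01110110 = 118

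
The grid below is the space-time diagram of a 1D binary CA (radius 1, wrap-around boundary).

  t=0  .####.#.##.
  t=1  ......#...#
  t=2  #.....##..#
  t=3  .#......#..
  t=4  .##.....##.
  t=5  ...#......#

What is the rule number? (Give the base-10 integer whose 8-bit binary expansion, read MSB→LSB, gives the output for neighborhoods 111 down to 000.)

20

  ###|.  b7=0 t=0,i=2
  ##.|.  b6=0 t=0,i=4
  #.#|.  b5=0 t=0,i=5
  #..|#  b4=1 t=0,i=10
  .##|.  b3=0 t=0,i=1
  .#.|#  b2=1 t=0,i=6
  ..#|.  b1=0 t=0,i=0
  ...|.  b0=0 t=1,i=1
  bits 00010100 = 20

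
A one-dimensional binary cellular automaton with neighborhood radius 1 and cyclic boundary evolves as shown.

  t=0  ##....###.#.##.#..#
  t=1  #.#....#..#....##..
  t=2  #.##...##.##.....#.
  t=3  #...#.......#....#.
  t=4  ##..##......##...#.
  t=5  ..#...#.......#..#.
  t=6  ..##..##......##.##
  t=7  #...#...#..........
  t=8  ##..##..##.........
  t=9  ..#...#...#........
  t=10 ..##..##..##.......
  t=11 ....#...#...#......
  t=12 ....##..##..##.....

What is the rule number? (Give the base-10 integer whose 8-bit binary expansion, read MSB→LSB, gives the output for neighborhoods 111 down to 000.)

148

  [7] ### => #  t=0,i=0
  [6] ##. => .  t=0,i=1
  [5] #.# => .  t=0,i=9
  [4] #.. => #  t=0,i=2
  [3] .## => .  t=0,i=6
  [2] .#. => #  t=0,i=10
  [1] ..# => .  t=0,i=5
  [0] ... => .  t=0,i=3
  bits 10010100 = 148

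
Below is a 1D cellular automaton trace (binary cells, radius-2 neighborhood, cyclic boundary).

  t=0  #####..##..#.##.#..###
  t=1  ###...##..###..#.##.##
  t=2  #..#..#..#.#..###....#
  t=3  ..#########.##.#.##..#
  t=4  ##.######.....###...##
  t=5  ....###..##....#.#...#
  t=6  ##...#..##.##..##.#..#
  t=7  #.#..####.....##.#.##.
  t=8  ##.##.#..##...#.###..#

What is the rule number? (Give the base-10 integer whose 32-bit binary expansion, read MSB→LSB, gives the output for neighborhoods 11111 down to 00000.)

  nb #####: next=#  (t=0,i=0, bit31=1)
  nb ####.: next=.  (t=0,i=3, bit30=0)
  nb ###.#: next=.  (t=3,i=10, bit29=0)
  nb ###..: next=.  (t=0,i=4, bit28=0)
  nb ##.##: next=.  (t=1,i=19, bit27=0)
  nb ##.#.: next=#  (t=0,i=15, bit26=1)
  nb ##..#: next=.  (t=0,i=5, bit25=0)
  nb ##...: next=#  (t=1,i=3, bit24=1)
  nb #.###: next=.  (t=1,i=20, bit23=0)
  nb #.##.: next=.  (t=0,i=13, bit22=0)
  nb #.#.#: next=#  (t=3,i=15, bit21=1)
  nb #.#..: next=.  (t=0,i=16, bit20=0)
  nb #..##: next=#  (t=0,i=6, bit19=1)
  nb #..#.: next=#  (t=0,i=10, bit18=1)
  nb #...#: next=.  (t=1,i=4, bit17=0)
  nb #....: next=#  (t=2,i=18, bit16=1)
  nb .####: next=#  (t=0,i=20, bit15=1)
  nb .###.: next=#  (t=1,i=11, bit14=1)
  nb .##.#: next=.  (t=0,i=14, bit13=0)
  nb .##..: next=.  (t=0,i=8, bit12=0)
  nb .#.##: next=#  (t=0,i=12, bit11=1)
  nb .#.#.: next=#  (t=2,i=10, bit10=1)
  nb .#..#: next=#  (t=0,i=17, bit9=1)
  nb .#...: next=#  (t=5,i=0, bit8=1)
  nb ..###: next=.  (t=0,i=19, bit7=0)
  nb ..##.: next=#  (t=0,i=7, bit6=1)
  nb ..#.#: next=#  (t=0,i=11, bit5=1)
  nb ..#..: next=#  (t=2,i=3, bit4=1)
  nb ...##: next=.  (t=1,i=5, bit3=0)
  nb ...#.: next=.  (t=5,i=14, bit2=0)
  nb ....#: next=.  (t=2,i=19, bit1=0)
  nb .....: next=.  (t=4,i=11, bit0=0)
  bits 10000101001011011100111101110000 = 2234371952

2234371952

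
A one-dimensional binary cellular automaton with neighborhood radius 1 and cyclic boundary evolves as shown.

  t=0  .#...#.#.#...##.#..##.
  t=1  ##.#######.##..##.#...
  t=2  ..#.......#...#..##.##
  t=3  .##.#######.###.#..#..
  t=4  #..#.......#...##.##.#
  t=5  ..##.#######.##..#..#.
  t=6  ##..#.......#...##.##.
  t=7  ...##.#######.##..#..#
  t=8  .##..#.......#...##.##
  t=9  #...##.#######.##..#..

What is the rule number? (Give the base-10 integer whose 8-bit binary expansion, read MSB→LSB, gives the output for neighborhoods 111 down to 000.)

39

  nb ###: next=.  (t=1,i=4, bit7=0)
  nb ##.: next=.  (t=0,i=14, bit6=0)
  nb #.#: next=#  (t=0,i=6, bit5=1)
  nb #..: next=.  (t=0,i=2, bit4=0)
  nb .##: next=.  (t=0,i=13, bit3=0)
  nb .#.: next=#  (t=0,i=1, bit2=1)
  nb ..#: next=#  (t=0,i=0, bit1=1)
  nb ...: next=#  (t=0,i=3, bit0=1)
  bits 00100111 = 39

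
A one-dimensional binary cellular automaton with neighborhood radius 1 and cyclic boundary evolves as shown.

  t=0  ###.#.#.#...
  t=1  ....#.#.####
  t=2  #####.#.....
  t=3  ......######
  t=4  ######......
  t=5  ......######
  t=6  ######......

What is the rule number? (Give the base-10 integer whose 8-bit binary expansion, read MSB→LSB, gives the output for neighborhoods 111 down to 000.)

23

  [7] ### => .  t=0,i=1
  [6] ##. => .  t=0,i=2
  [5] #.# => .  t=0,i=3
  [4] #.. => #  t=0,i=9
  [3] .## => .  t=0,i=0
  [2] .#. => #  t=0,i=4
  [1] ..# => #  t=0,i=11
  [0] ... => #  t=0,i=10
  bits 00010111 = 23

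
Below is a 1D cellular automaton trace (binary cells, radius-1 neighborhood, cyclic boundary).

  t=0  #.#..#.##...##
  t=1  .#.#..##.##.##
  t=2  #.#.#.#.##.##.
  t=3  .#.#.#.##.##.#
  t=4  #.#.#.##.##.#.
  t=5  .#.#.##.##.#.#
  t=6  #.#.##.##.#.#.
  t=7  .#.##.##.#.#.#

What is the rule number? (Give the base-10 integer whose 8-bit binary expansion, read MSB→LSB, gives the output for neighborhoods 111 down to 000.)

  ### -> #   bit 7 = 1  t=0,i=13
  ##. -> .   bit 6 = 0  t=0,i=0
  #.# -> #   bit 5 = 1  t=0,i=1
  #.. -> #   bit 4 = 1  t=0,i=3
  .## -> #   bit 3 = 1  t=0,i=7
  .#. -> .   bit 2 = 0  t=0,i=2
  ..# -> .   bit 1 = 0  t=0,i=4
  ... -> #   bit 0 = 1  t=0,i=10
  bits 10111001 = 185

185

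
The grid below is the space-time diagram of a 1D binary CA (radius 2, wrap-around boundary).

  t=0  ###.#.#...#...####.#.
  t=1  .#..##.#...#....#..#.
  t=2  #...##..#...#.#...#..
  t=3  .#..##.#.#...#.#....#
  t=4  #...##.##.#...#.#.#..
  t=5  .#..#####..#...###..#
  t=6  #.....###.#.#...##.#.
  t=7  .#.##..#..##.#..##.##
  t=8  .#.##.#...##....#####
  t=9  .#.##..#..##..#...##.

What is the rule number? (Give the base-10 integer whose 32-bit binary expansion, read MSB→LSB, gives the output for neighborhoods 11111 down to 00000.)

3630462275

  #####|#  b31=1 t=5,i=6
  ####.|#  b30=1 t=0,i=16
  ###.#|.  b29=0 t=0,i=2
  ###..|#  b28=1 t=5,i=8
  ##.##|#  b27=1 t=4,i=6
  ##.#.|.  b26=0 t=0,i=3
  ##..#|.  b25=0 t=2,i=6
  ##...|.  b24=0 t=8,i=12
  #.###|.  b23=0 t=0,i=0
  #.##.|#  b22=1 t=4,i=7
  #.#.#|#  b21=1 t=0,i=4
  #.#..|.  b20=0 t=0,i=6
  #..##|.  b19=0 t=1,i=3
  #..#.|#  b18=1 t=1,i=0
  #...#|.  b17=0 t=0,i=8
  #....|.  b16=0 t=1,i=13
  .####|.  b15=0 t=0,i=15
  .###.|#  b14=1 t=0,i=1
  .##.#|#  b13=1 t=1,i=5
  .##..|#  b12=1 t=2,i=5
  .#.##|.  b11=0 t=0,i=20
  .#.#.|#  b10=1 t=0,i=5
  .#..#|.  b9=0 t=1,i=2
  .#...|#  b8=1 t=0,i=7
  ..###|.  b7=0 t=0,i=14
  ..##.|#  b6=1 t=1,i=4
  ..#.#|.  b5=0 t=2,i=12
  ..#..|.  b4=0 t=0,i=10
  ...##|.  b3=0 t=0,i=13
  ...#.|.  b2=0 t=0,i=9
  ....#|#  b1=1 t=1,i=14
  .....|#  b0=1 t=6,i=3
  bits 11011000011001000111010101000011 = 3630462275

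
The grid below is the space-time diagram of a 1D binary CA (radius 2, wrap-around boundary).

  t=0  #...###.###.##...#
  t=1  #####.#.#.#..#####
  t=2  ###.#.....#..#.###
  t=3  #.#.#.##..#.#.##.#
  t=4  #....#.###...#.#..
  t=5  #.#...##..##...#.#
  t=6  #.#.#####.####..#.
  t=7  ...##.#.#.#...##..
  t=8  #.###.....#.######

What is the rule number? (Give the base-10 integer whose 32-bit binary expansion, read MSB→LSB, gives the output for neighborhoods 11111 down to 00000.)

2744596697

  ##### -> #   bit 31 = 1  t=1,i=0
  ####. -> .   bit 30 = 0  t=1,i=3
  ###.# -> #   bit 29 = 1  t=0,i=6
  ###.. -> .   bit 28 = 0  t=4,i=9
  ##.## -> .   bit 27 = 0  t=0,i=7
  ##.#. -> .   bit 26 = 0  t=1,i=5
  ##..# -> #   bit 25 = 1  t=3,i=8
  ##... -> #   bit 24 = 1  t=0,i=1
  #.### -> #   bit 23 = 1  t=0,i=8
  #.##. -> .   bit 22 = 0  t=0,i=12
  #.#.# -> .   bit 21 = 0  t=1,i=6
  #.#.. -> #   bit 20 = 1  t=1,i=10
  #..## -> .   bit 19 = 0  t=1,i=12
  #..#. -> #   bit 18 = 1  t=2,i=12
  #...# -> #   bit 17 = 1  t=0,i=2
  #.... -> #   bit 16 = 1  t=2,i=6
  .#### -> .   bit 15 = 0  t=1,i=14
  .###. -> .   bit 14 = 0  t=0,i=5
  .##.# -> #   bit 13 = 1  t=3,i=0
  .##.. -> #   bit 12 = 1  t=0,i=0
  .#.## -> #   bit 11 = 1  t=2,i=14
  .#.#. -> .   bit 10 = 0  t=1,i=7
  .#..# -> .   bit 9 = 0  t=1,i=11
  .#... -> .   bit 8 = 0  t=2,i=5
  ..### -> #   bit 7 = 1  t=0,i=4
  ..##. -> #   bit 6 = 1  t=0,i=17
  ..#.# -> .   bit 5 = 0  t=2,i=13
  ..#.. -> #   bit 4 = 1  t=2,i=10
  ...## -> #   bit 3 = 1  t=0,i=3
  ...#. -> .   bit 2 = 0  t=2,i=9
  ....# -> .   bit 1 = 0  t=2,i=8
  ..... -> #   bit 0 = 1  t=2,i=7
  bits 10100011100101110011100011011001 = 2744596697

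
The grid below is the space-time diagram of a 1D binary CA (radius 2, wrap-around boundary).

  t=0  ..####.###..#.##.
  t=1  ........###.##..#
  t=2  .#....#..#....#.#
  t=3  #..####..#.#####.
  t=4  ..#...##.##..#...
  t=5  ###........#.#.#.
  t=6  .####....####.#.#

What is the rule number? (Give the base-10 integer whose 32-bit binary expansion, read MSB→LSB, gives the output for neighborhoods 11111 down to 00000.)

  [31] ##### => #  t=3,i=13
  [30] ####. => .  t=0,i=4
  [29] ###.# => .  t=0,i=5
  [28] ###.. => #  t=0,i=9
  [27] ##.## => .  t=0,i=6
  [26] ##.#. => .  t=3,i=16
  [25] ##..# => #  t=0,i=10
  [24] ##... => #  t=0,i=16
  [23] #.### => .  t=0,i=7
  [22] #.##. => .  t=0,i=14
  [21] #.#.# => .  t=2,i=16
  [20] #.#.. => .  t=2,i=1
  [19] #..## => #  t=3,i=2
  [18] #..#. => .  t=0,i=11
  [17] #...# => .  t=0,i=0
  [16] #.... => #  t=1,i=1
  [15] .#### => .  t=0,i=3
  [14] .###. => #  t=0,i=8
  [13] .##.# => .  t=4,i=7
  [12] .##.. => .  t=0,i=15
  [11] .#.## => #  t=0,i=13
  [10] .#.#. => #  t=2,i=0
  [9] .#..# => .  t=2,i=7
  [8] .#... => .  t=1,i=0
  [7] ..### => .  t=0,i=2
  [6] ..##. => .  t=4,i=6
  [5] ..#.# => #  t=0,i=12
  [4] ..#.. => #  t=1,i=16
  [3] ...## => .  t=0,i=1
  [2] ...#. => #  t=2,i=5
  [1] ....# => #  t=1,i=6
  [0] ..... => .  t=1,i=2
  bits 10010011000010010100110000110110 = 2466860086

2466860086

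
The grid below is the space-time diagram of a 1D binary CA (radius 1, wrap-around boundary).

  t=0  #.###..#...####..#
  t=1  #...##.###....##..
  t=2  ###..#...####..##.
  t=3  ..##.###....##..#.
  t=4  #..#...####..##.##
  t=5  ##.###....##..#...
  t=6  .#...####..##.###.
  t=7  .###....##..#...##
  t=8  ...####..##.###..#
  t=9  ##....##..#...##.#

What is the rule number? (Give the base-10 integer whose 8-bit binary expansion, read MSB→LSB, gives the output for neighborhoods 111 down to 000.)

  ### -> .   bit 7 = 0  t=0,i=3
  ##. -> #   bit 6 = 1  t=0,i=0
  #.# -> .   bit 5 = 0  t=0,i=1
  #.. -> #   bit 4 = 1  t=0,i=5
  .## -> .   bit 3 = 0  t=0,i=2
  .#. -> #   bit 2 = 1  t=0,i=7
  ..# -> .   bit 1 = 0  t=0,i=6
  ... -> #   bit 0 = 1  t=0,i=9
  bits 01010101 = 85

85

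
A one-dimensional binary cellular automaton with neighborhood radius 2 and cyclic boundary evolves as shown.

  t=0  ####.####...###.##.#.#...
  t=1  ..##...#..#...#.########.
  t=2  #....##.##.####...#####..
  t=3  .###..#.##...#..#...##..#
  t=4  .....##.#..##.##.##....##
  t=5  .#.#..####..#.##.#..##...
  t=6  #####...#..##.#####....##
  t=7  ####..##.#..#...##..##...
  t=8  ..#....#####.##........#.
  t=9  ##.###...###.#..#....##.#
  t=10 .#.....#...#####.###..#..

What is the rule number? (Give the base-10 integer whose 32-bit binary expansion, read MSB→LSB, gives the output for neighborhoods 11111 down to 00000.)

  ##### -> #   bit 31 = 1  t=1,i=18
  ####. -> #   bit 30 = 1  t=0,i=2
  ###.# -> #   bit 29 = 1  t=0,i=3
  ###.. -> .   bit 28 = 0  t=0,i=8
  ##.## -> .   bit 27 = 0  t=0,i=4
  ##.#. -> #   bit 26 = 1  t=0,i=18
  ##..# -> .   bit 25 = 0  t=2,i=23
  ##... -> .   bit 24 = 0  t=0,i=9
  #.### -> .   bit 23 = 0  t=0,i=5
  #.##. -> #   bit 22 = 1  t=0,i=16
  #.#.# -> #   bit 21 = 1  t=0,i=19
  #.#.. -> #   bit 20 = 1  t=0,i=21
  #..## -> .   bit 19 = 0  t=4,i=10
  #..#. -> #   bit 18 = 1  t=1,i=9
  #...# -> #   bit 17 = 1  t=0,i=10
  #.... -> #   bit 16 = 1  t=2,i=2
  .#### -> .   bit 15 = 0  t=0,i=1
  .###. -> .   bit 14 = 0  t=0,i=13
  .##.# -> #   bit 13 = 1  t=0,i=17
  .##.. -> .   bit 12 = 0  t=1,i=3
  .#.## -> .   bit 11 = 0  t=1,i=15
  .#.#. -> #   bit 10 = 1  t=0,i=20
  .#..# -> #   bit 9 = 1  t=1,i=8
  .#... -> #   bit 8 = 1  t=0,i=22
  ..### -> .   bit 7 = 0  t=0,i=0
  ..##. -> .   bit 6 = 0  t=1,i=2
  ..#.# -> #   bit 5 = 1  t=1,i=14
  ..#.. -> .   bit 4 = 0  t=1,i=7
  ...## -> .   bit 3 = 0  t=0,i=11
  ...#. -> #   bit 2 = 1  t=1,i=6
  ....# -> #   bit 1 = 1  t=2,i=3
  ..... -> .   bit 0 = 0  t=4,i=2
  bits 11100100011101110010011100100110 = 3833014054

3833014054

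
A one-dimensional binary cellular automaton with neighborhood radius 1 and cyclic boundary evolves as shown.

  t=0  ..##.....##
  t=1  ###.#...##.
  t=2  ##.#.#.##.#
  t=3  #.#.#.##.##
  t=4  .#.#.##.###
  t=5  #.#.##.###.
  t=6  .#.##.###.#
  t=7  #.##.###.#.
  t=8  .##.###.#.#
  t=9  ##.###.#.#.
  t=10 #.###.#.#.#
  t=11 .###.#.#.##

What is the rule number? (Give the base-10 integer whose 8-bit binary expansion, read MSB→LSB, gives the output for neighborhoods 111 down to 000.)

  nb ###: next=#  (t=1,i=1, bit7=1)
  nb ##.: next=.  (t=0,i=3, bit6=0)
  nb #.#: next=#  (t=1,i=3, bit5=1)
  nb #..: next=#  (t=0,i=0, bit4=1)
  nb .##: next=#  (t=0,i=2, bit3=1)
  nb .#.: next=.  (t=1,i=4, bit2=0)
  nb ..#: next=#  (t=0,i=1, bit1=1)
  nb ...: next=.  (t=0,i=5, bit0=0)
  bits 10111010 = 186

186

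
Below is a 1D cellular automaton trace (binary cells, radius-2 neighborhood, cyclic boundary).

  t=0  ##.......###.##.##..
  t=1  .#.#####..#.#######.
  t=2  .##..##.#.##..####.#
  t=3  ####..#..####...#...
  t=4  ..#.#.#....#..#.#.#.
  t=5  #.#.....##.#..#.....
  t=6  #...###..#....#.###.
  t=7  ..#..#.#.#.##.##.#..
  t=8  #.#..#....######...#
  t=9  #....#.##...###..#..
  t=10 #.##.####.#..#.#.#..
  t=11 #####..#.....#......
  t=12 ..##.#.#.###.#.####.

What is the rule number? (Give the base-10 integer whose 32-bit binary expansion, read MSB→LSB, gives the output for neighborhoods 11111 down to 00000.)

3393419315

  nb #####: next=#  (t=1,i=5, bit31=1)
  nb ####.: next=#  (t=1,i=6, bit30=1)
  nb ###.#: next=.  (t=0,i=11, bit29=0)
  nb ###..: next=.  (t=1,i=7, bit28=0)
  nb ##.##: next=#  (t=0,i=12, bit27=1)
  nb ##.#.: next=.  (t=2,i=7, bit26=0)
  nb ##..#: next=#  (t=0,i=18, bit25=1)
  nb ##...: next=.  (t=0,i=2, bit24=0)
  nb #.###: next=.  (t=1,i=3, bit23=0)
  nb #.##.: next=#  (t=0,i=13, bit22=1)
  nb #.#.#: next=.  (t=2,i=8, bit21=0)
  nb #.#..: next=.  (t=4,i=6, bit20=0)
  nb #..##: next=.  (t=0,i=19, bit19=0)
  nb #..#.: next=.  (t=1,i=0, bit18=0)
  nb #...#: next=#  (t=3,i=14, bit17=1)
  nb #....: next=#  (t=0,i=3, bit16=1)
  nb .####: next=.  (t=1,i=4, bit15=0)
  nb .###.: next=#  (t=0,i=10, bit14=1)
  nb .##.#: next=#  (t=0,i=14, bit13=1)
  nb .##..: next=#  (t=0,i=1, bit12=1)
  nb .#.##: next=#  (t=1,i=2, bit11=1)
  nb .#.#.: next=.  (t=4,i=3, bit10=0)
  nb .#..#: next=.  (t=3,i=7, bit9=0)
  nb .#...: next=.  (t=3,i=17, bit8=0)
  nb ..###: next=.  (t=0,i=9, bit7=0)
  nb ..##.: next=.  (t=0,i=0, bit6=0)
  nb ..#.#: next=#  (t=1,i=1, bit5=1)
  nb ..#..: next=#  (t=3,i=6, bit4=1)
  nb ...##: next=.  (t=0,i=8, bit3=0)
  nb ...#.: next=.  (t=3,i=15, bit2=0)
  nb ....#: next=#  (t=0,i=7, bit1=1)
  nb .....: next=#  (t=0,i=4, bit0=1)
  bits 11001010010000110111100000110011 = 3393419315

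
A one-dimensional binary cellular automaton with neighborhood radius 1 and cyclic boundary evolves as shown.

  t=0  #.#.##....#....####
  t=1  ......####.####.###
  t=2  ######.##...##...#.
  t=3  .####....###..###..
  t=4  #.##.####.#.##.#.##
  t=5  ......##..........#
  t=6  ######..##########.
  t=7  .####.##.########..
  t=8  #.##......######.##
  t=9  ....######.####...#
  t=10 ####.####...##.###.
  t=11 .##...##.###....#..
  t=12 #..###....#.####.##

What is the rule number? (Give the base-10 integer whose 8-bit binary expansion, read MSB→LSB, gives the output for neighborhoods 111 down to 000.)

147

  nb ###: next=#  (t=0,i=16, bit7=1)
  nb ##.: next=.  (t=0,i=0, bit6=0)
  nb #.#: next=.  (t=0,i=1, bit5=0)
  nb #..: next=#  (t=0,i=6, bit4=1)
  nb .##: next=.  (t=0,i=4, bit3=0)
  nb .#.: next=.  (t=0,i=2, bit2=0)
  nb ..#: next=#  (t=0,i=9, bit1=1)
  nb ...: next=#  (t=0,i=7, bit0=1)
  bits 10010011 = 147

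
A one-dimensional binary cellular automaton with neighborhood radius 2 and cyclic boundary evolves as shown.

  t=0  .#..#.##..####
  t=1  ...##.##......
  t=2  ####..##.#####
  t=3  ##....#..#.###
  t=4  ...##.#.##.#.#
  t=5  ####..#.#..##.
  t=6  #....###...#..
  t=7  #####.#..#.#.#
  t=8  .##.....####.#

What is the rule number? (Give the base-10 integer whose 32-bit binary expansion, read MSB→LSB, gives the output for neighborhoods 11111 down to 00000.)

  nb #####: next=#  (t=2,i=0, bit31=1)
  nb ####.: next=.  (t=0,i=12, bit30=0)
  nb ###.#: next=.  (t=0,i=13, bit29=0)
  nb ###..: next=.  (t=2,i=3, bit28=0)
  nb ##.##: next=.  (t=1,i=5, bit27=0)
  nb ##.#.: next=.  (t=0,i=0, bit26=0)
  nb ##..#: next=.  (t=0,i=8, bit25=0)
  nb ##...: next=.  (t=1,i=8, bit24=0)
  nb #.###: next=#  (t=2,i=9, bit23=1)
  nb #.##.: next=#  (t=0,i=6, bit22=1)
  nb #.#.#: next=#  (t=4,i=6, bit21=1)
  nb #.#..: next=.  (t=0,i=1, bit20=0)
  nb #..##: next=.  (t=0,i=9, bit19=0)
  nb #..#.: next=#  (t=0,i=3, bit18=1)
  nb #...#: next=#  (t=4,i=1, bit17=1)
  nb #....: next=#  (t=1,i=9, bit16=1)
  nb .####: next=.  (t=0,i=11, bit15=0)
  nb .###.: next=#  (t=6,i=6, bit14=1)
  nb .##.#: next=.  (t=1,i=4, bit13=0)
  nb .##..: next=#  (t=0,i=7, bit12=1)
  nb .#.##: next=.  (t=0,i=5, bit11=0)
  nb .#.#.: next=#  (t=4,i=12, bit10=1)
  nb .#..#: next=.  (t=0,i=2, bit9=0)
  nb .#...: next=#  (t=4,i=0, bit8=1)
  nb ..###: next=.  (t=0,i=10, bit7=0)
  nb ..##.: next=#  (t=1,i=3, bit6=1)
  nb ..#.#: next=#  (t=0,i=4, bit5=1)
  nb ..#..: next=#  (t=3,i=6, bit4=1)
  nb ...##: next=#  (t=1,i=2, bit3=1)
  nb ...#.: next=.  (t=3,i=5, bit2=0)
  nb ....#: next=#  (t=1,i=1, bit1=1)
  nb .....: next=#  (t=1,i=0, bit0=1)
  bits 10000000111001110101010101111011 = 2162644347

2162644347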